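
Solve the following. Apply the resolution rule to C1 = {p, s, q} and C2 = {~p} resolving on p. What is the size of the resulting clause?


Remove p from C1 and ~p from C2.
C1 remainder: {s, q}
C2 remainder: {}
Union (resolvent): {q, s}
Resolvent has 2 literal(s).

2


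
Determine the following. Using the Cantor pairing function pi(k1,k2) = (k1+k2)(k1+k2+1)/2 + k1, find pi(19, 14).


k1 + k2 = 33
(k1+k2)(k1+k2+1)/2 = 33 * 34 / 2 = 561
pi = 561 + 19 = 580

580


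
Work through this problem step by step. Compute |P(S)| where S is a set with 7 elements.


The power set of a set with n elements has 2^n elements.
|P(S)| = 2^7 = 128

128


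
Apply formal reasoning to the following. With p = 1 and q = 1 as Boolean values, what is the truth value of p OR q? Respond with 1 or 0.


p = 1, q = 1
Operation: p OR q
Evaluate: 1 OR 1 = 1

1


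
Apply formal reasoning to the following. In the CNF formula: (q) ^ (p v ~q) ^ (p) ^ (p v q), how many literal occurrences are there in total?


Counting literals in each clause:
Clause 1: 1 literal(s)
Clause 2: 2 literal(s)
Clause 3: 1 literal(s)
Clause 4: 2 literal(s)
Total = 6

6


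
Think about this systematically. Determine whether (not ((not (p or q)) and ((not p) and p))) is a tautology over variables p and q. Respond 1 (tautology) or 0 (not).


Check all 4 assignments:
p=0, q=0: 1
p=0, q=1: 1
p=1, q=0: 1
p=1, q=1: 1
Satisfying count = 4/4.
Tautology iff count = 4: yes.

1


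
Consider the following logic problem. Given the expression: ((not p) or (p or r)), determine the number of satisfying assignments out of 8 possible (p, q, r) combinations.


Check all 8 assignments:
p=0, q=0, r=0: 1
p=0, q=0, r=1: 1
p=0, q=1, r=0: 1
p=0, q=1, r=1: 1
p=1, q=0, r=0: 1
p=1, q=0, r=1: 1
p=1, q=1, r=0: 1
p=1, q=1, r=1: 1
Count of True = 8

8


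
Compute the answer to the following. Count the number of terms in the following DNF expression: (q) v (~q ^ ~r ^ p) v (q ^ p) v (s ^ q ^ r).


A DNF formula is a disjunction of terms (conjunctions).
Terms are separated by v.
Counting the disjuncts: 4 terms.

4


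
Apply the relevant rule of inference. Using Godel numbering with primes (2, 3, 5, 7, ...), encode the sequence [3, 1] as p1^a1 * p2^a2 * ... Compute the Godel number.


Encode each element as an exponent of the corresponding prime:
  2^3 = 8
  3^1 = 3
Product = 8 * 3 = 24

24


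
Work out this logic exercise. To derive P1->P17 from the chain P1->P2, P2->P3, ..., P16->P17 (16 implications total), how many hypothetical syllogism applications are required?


With 16 implications in a chain connecting 17 propositions:
P1->P2, P2->P3, ..., P16->P17
Steps needed = (number of implications) - 1 = 16 - 1 = 15

15


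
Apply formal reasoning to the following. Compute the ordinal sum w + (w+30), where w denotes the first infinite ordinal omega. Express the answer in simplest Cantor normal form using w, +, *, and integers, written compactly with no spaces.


Compute w + (w+30).
Ordinal + is associative but NOT commutative; for finite n>0, n + w = w but w + n stays w+n.
w + (w+30) = (w+w) + 30 = w*2+30.
Result = w*2+30

w*2+30


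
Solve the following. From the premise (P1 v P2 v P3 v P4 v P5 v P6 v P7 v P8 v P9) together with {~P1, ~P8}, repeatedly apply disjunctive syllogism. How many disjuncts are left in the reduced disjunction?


Original disjuncts (9): P1, P2, P3, P4, P5, P6, P7, P8, P9
Negated (eliminate): ~P1, ~P8
Remaining disjuncts: P2, P3, P4, P5, P6, P7, P9
Count = 9 - 2 = 7

7


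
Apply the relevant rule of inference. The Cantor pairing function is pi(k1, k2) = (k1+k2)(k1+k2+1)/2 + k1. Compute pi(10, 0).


k1 + k2 = 10
(k1+k2)(k1+k2+1)/2 = 10 * 11 / 2 = 55
pi = 55 + 10 = 65

65


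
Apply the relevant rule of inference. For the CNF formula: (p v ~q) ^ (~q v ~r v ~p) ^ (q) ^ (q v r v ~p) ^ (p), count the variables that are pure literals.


Check each variable for pure literal status:
p: mixed (not pure)
q: mixed (not pure)
r: mixed (not pure)
Pure literal count = 0

0


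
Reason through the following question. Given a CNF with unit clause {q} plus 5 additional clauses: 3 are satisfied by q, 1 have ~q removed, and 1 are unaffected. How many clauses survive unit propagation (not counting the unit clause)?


Satisfied (removed): 3
Shortened (remain): 1
Unchanged (remain): 1
Remaining = 1 + 1 = 2

2


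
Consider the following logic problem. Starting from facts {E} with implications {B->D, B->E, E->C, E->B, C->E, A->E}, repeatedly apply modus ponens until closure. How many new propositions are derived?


Initial facts: {E}
Apply modus ponens to closure:
  E and E->C  =>  C
  E and E->B  =>  B
  B and B->D  =>  D
Final known: {B, C, D, E}
New propositions: {B, C, D}
Count = 3

3


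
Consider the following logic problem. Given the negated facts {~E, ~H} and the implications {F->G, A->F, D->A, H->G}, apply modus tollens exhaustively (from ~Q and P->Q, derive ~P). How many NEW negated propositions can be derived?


Initial negated facts: {~E, ~H}
Apply modus tollens to closure:
  (no implication fires)
Final negated: {~E, ~H}
New negations: {(none)}
Count = 0

0


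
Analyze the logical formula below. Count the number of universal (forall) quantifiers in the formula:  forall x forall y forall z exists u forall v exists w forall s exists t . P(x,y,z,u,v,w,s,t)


Quantifier prefix: forall x forall y forall z exists u forall v exists w forall s exists t
Mark each quantifier type:
  U U U E U E U E
Universal count = 5, Existential count = 3
Asked for universal (forall) quantifiers: 5

5


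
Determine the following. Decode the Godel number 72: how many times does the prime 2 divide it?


Factorize 72 by dividing by 2 repeatedly.
Division steps: 2 divides 72 exactly 3 time(s).
Exponent of 2 = 3

3


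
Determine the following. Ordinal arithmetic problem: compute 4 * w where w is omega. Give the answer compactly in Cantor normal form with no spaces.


Compute 4 * w.
Ordinal * is associative and left-distributive over +, but NOT commutative; for finite n>1, n*w = w but w*n stays w*n.
For finite n>0, n * w = sup{n*k : k<w} = w. So 4 * w = w.
Result = w

w


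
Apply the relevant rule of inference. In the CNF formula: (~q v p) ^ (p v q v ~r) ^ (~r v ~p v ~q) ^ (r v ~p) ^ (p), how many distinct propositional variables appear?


Identify each variable that appears in the formula.
Variables found: p, q, r
Count = 3

3


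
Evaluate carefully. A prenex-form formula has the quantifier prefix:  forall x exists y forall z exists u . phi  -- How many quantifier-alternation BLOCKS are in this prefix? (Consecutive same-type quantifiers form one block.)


Quantifier-type sequence: A E A E  (A=forall, E=exists)
Group into maximal same-type runs:
  Ax1 | Ex1 | Ax1 | Ex1
Number of blocks = 4

4


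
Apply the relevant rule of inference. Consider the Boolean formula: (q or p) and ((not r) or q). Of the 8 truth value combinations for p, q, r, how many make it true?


Evaluate all 8 assignments for p, q, r:
p=0, q=0, r=0: 0
p=0, q=0, r=1: 0
p=0, q=1, r=0: 1
p=0, q=1, r=1: 1
p=1, q=0, r=0: 1
p=1, q=0, r=1: 0
p=1, q=1, r=0: 1
p=1, q=1, r=1: 1
Satisfying count = 5

5


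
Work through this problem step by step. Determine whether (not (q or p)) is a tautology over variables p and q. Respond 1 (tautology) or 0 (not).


Check all 4 assignments:
p=0, q=0: 1
p=0, q=1: 0
p=1, q=0: 0
p=1, q=1: 0
Satisfying count = 1/4.
Tautology iff count = 4: no.

0


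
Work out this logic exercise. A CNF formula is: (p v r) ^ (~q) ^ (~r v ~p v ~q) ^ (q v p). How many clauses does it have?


A CNF formula is a conjunction of clauses.
Clauses are separated by ^.
Counting the conjuncts: 4 clauses.

4


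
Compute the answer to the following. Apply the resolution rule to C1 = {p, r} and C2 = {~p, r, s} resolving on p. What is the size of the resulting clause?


Remove p from C1 and ~p from C2.
C1 remainder: {r}
C2 remainder: {r, s}
Union (resolvent): {r, s}
Resolvent has 2 literal(s).

2


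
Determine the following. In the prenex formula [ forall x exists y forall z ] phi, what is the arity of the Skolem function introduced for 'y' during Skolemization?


Quantifier prefix: forall x exists y forall z
'y' is existentially quantified at position 2.
Universal variables preceding it: x
Skolem function arity = 1

1


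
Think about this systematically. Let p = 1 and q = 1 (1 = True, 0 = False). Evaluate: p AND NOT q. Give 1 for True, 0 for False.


p = 1, q = 1
Operation: p AND NOT q
Evaluate: 1 AND NOT 1 = 0

0


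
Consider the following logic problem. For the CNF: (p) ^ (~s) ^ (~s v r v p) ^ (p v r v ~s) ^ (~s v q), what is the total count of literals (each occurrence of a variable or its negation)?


Counting literals in each clause:
Clause 1: 1 literal(s)
Clause 2: 1 literal(s)
Clause 3: 3 literal(s)
Clause 4: 3 literal(s)
Clause 5: 2 literal(s)
Total = 10

10


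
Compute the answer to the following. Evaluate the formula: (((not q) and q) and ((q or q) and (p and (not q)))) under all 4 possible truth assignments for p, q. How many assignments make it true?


Check all 4 assignments:
p=0, q=0: 0
p=0, q=1: 0
p=1, q=0: 0
p=1, q=1: 0
Count of True = 0

0


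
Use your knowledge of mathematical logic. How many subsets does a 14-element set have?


The power set of a set with n elements has 2^n elements.
|P(S)| = 2^14 = 16384

16384


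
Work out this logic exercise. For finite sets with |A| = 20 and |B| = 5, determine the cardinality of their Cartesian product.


The Cartesian product A x B contains all ordered pairs (a, b).
|A x B| = |A| * |B| = 20 * 5 = 100

100


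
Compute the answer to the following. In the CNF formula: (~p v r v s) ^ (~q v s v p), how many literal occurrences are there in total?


Counting literals in each clause:
Clause 1: 3 literal(s)
Clause 2: 3 literal(s)
Total = 6

6


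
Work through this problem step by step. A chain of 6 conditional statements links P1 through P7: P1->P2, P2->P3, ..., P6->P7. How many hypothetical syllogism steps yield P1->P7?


With 6 implications in a chain connecting 7 propositions:
P1->P2, P2->P3, ..., P6->P7
Steps needed = (number of implications) - 1 = 6 - 1 = 5

5


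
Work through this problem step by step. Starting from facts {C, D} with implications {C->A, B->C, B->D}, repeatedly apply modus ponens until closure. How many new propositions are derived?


Initial facts: {C, D}
Apply modus ponens to closure:
  C and C->A  =>  A
Final known: {A, C, D}
New propositions: {A}
Count = 1

1


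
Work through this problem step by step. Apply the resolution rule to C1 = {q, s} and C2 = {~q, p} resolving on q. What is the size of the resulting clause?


Remove q from C1 and ~q from C2.
C1 remainder: {s}
C2 remainder: {p}
Union (resolvent): {p, s}
Resolvent has 2 literal(s).

2


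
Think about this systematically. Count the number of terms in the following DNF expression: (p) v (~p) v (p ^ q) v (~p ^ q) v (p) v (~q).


A DNF formula is a disjunction of terms (conjunctions).
Terms are separated by v.
Counting the disjuncts: 6 terms.

6


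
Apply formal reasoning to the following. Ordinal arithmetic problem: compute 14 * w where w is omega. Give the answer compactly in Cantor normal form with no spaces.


Compute 14 * w.
Ordinal * is associative and left-distributive over +, but NOT commutative; for finite n>1, n*w = w but w*n stays w*n.
For finite n>0, n * w = sup{n*k : k<w} = w. So 14 * w = w.
Result = w

w


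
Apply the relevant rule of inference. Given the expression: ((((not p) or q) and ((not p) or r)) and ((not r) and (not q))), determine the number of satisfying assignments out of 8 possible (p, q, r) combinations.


Check all 8 assignments:
p=0, q=0, r=0: 1
p=0, q=0, r=1: 0
p=0, q=1, r=0: 0
p=0, q=1, r=1: 0
p=1, q=0, r=0: 0
p=1, q=0, r=1: 0
p=1, q=1, r=0: 0
p=1, q=1, r=1: 0
Count of True = 1

1


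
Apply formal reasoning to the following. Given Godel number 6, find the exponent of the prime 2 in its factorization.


Factorize 6 by dividing by 2 repeatedly.
Division steps: 2 divides 6 exactly 1 time(s).
Exponent of 2 = 1

1


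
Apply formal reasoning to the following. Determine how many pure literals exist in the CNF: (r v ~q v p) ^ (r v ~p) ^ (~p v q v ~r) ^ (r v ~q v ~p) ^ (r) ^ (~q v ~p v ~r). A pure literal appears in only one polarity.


Check each variable for pure literal status:
p: mixed (not pure)
q: mixed (not pure)
r: mixed (not pure)
Pure literal count = 0

0


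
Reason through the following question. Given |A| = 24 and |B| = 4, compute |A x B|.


The Cartesian product A x B contains all ordered pairs (a, b).
|A x B| = |A| * |B| = 24 * 4 = 96

96


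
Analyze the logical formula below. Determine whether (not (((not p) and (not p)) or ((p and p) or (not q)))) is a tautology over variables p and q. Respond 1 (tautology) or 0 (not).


Check all 4 assignments:
p=0, q=0: 0
p=0, q=1: 0
p=1, q=0: 0
p=1, q=1: 0
Satisfying count = 0/4.
Tautology iff count = 4: no.

0


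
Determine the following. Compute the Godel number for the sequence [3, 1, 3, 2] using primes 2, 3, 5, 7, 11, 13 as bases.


Encode each element as an exponent of the corresponding prime:
  2^3 = 8
  3^1 = 3
  5^3 = 125
  7^2 = 49
Product = 8 * 3 * 125 * 49 = 147000

147000


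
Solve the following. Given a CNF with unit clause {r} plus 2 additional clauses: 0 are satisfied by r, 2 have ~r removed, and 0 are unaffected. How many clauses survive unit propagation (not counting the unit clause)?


Satisfied (removed): 0
Shortened (remain): 2
Unchanged (remain): 0
Remaining = 2 + 0 = 2

2


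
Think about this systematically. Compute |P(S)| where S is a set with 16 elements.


The power set of a set with n elements has 2^n elements.
|P(S)| = 2^16 = 65536

65536


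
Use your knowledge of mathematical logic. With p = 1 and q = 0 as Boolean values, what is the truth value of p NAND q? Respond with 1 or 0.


p = 1, q = 0
Operation: p NAND q
Evaluate: 1 NAND 0 = 1

1


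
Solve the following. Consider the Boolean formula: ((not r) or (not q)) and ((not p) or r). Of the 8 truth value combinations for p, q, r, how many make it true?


Evaluate all 8 assignments for p, q, r:
p=0, q=0, r=0: 1
p=0, q=0, r=1: 1
p=0, q=1, r=0: 1
p=0, q=1, r=1: 0
p=1, q=0, r=0: 0
p=1, q=0, r=1: 1
p=1, q=1, r=0: 0
p=1, q=1, r=1: 0
Satisfying count = 4

4


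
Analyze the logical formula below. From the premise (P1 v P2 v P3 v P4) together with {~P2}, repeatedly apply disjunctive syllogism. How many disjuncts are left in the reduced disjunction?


Original disjuncts (4): P1, P2, P3, P4
Negated (eliminate): ~P2
Remaining disjuncts: P1, P3, P4
Count = 4 - 1 = 3

3


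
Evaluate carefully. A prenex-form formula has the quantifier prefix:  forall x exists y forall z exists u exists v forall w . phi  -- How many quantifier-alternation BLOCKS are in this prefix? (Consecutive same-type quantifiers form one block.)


Quantifier-type sequence: A E A E E A  (A=forall, E=exists)
Group into maximal same-type runs:
  Ax1 | Ex1 | Ax1 | Ex2 | Ax1
Number of blocks = 5

5


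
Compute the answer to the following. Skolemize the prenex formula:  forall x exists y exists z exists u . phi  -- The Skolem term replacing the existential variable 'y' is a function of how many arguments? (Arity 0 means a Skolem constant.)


Quantifier prefix: forall x exists y exists z exists u
'y' is existentially quantified at position 2.
Universal variables preceding it: x
Skolem function arity = 1

1


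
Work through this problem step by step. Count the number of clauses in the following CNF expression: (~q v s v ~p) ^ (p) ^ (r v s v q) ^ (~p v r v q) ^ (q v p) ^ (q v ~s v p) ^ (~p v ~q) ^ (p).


A CNF formula is a conjunction of clauses.
Clauses are separated by ^.
Counting the conjuncts: 8 clauses.

8


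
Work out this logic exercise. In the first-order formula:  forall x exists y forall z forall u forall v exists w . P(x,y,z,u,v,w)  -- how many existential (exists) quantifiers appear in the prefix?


Quantifier prefix: forall x exists y forall z forall u forall v exists w
Mark each quantifier type:
  U E U U U E
Universal count = 4, Existential count = 2
Asked for existential (exists) quantifiers: 2

2


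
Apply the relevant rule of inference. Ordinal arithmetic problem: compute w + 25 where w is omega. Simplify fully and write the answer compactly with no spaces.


Compute w + 25.
Ordinal + is associative but NOT commutative; for finite n>0, n + w = w but w + n stays w+n.
w + 25 is already in normal form (a successor ordinal beyond w).
Result = w+25

w+25


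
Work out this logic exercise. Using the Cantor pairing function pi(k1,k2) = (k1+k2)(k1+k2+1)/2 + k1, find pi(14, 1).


k1 + k2 = 15
(k1+k2)(k1+k2+1)/2 = 15 * 16 / 2 = 120
pi = 120 + 14 = 134

134


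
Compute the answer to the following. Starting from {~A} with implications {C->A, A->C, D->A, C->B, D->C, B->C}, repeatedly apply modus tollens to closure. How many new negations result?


Initial negated facts: {~A}
Apply modus tollens to closure:
  ~A and C->A  =>  ~C
  ~A and D->A  =>  ~D
  ~C and B->C  =>  ~B
Final negated: {~A, ~B, ~C, ~D}
New negations: {~B, ~C, ~D}
Count = 3

3


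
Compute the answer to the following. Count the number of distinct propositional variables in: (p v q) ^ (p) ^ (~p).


Identify each variable that appears in the formula.
Variables found: p, q
Count = 2

2


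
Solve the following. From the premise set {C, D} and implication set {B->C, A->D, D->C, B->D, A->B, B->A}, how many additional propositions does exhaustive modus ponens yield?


Initial facts: {C, D}
Apply modus ponens to closure:
  (no implication fires)
Final known: {C, D}
New propositions: {(none)}
Count = 0

0


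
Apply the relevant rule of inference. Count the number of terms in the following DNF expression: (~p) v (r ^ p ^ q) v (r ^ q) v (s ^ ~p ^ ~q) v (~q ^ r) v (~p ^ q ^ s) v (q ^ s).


A DNF formula is a disjunction of terms (conjunctions).
Terms are separated by v.
Counting the disjuncts: 7 terms.

7


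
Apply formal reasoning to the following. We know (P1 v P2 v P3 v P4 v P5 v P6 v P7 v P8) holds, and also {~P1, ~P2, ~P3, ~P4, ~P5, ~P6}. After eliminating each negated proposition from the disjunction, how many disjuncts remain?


Original disjuncts (8): P1, P2, P3, P4, P5, P6, P7, P8
Negated (eliminate): ~P1, ~P2, ~P3, ~P4, ~P5, ~P6
Remaining disjuncts: P7, P8
Count = 8 - 6 = 2

2


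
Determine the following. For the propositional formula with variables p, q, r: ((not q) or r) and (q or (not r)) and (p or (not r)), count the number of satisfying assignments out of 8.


Evaluate all 8 assignments for p, q, r:
p=0, q=0, r=0: 1
p=0, q=0, r=1: 0
p=0, q=1, r=0: 0
p=0, q=1, r=1: 0
p=1, q=0, r=0: 1
p=1, q=0, r=1: 0
p=1, q=1, r=0: 0
p=1, q=1, r=1: 1
Satisfying count = 3

3


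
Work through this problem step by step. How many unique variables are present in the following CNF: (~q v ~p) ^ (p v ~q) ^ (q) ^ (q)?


Identify each variable that appears in the formula.
Variables found: p, q
Count = 2

2


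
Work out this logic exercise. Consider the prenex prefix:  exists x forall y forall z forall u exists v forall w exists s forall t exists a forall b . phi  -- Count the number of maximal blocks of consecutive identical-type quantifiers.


Quantifier-type sequence: E A A A E A E A E A  (A=forall, E=exists)
Group into maximal same-type runs:
  Ex1 | Ax3 | Ex1 | Ax1 | Ex1 | Ax1 | Ex1 | Ax1
Number of blocks = 8

8


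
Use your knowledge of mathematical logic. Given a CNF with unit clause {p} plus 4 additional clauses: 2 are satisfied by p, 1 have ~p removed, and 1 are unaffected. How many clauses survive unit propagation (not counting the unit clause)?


Satisfied (removed): 2
Shortened (remain): 1
Unchanged (remain): 1
Remaining = 1 + 1 = 2

2


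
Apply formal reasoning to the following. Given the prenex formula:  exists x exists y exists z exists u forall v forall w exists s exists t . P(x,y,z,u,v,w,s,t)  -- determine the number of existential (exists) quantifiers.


Quantifier prefix: exists x exists y exists z exists u forall v forall w exists s exists t
Mark each quantifier type:
  E E E E U U E E
Universal count = 2, Existential count = 6
Asked for existential (exists) quantifiers: 6

6


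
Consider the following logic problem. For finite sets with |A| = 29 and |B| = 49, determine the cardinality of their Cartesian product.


The Cartesian product A x B contains all ordered pairs (a, b).
|A x B| = |A| * |B| = 29 * 49 = 1421

1421


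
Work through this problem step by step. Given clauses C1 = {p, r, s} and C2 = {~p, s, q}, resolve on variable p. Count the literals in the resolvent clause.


Remove p from C1 and ~p from C2.
C1 remainder: {r, s}
C2 remainder: {s, q}
Union (resolvent): {q, r, s}
Resolvent has 3 literal(s).

3


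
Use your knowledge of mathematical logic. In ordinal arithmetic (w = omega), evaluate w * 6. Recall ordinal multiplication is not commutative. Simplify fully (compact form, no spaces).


Compute w * 6.
Ordinal * is associative and left-distributive over +, but NOT commutative; for finite n>1, n*w = w but w*n stays w*n.
w * 6 means 6 copies of w concatenated: w*6.
Result = w*6

w*6


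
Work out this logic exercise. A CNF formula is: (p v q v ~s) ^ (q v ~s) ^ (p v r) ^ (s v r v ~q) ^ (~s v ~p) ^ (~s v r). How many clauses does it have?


A CNF formula is a conjunction of clauses.
Clauses are separated by ^.
Counting the conjuncts: 6 clauses.

6


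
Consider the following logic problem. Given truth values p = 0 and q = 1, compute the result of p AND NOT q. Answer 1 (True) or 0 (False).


p = 0, q = 1
Operation: p AND NOT q
Evaluate: 0 AND NOT 1 = 0

0


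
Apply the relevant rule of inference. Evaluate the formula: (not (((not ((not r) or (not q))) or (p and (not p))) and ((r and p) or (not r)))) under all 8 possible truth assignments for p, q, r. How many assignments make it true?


Check all 8 assignments:
p=0, q=0, r=0: 1
p=0, q=0, r=1: 1
p=0, q=1, r=0: 1
p=0, q=1, r=1: 1
p=1, q=0, r=0: 1
p=1, q=0, r=1: 1
p=1, q=1, r=0: 1
p=1, q=1, r=1: 0
Count of True = 7

7


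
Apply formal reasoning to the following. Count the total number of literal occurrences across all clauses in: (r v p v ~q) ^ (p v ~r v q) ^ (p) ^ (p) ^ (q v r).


Counting literals in each clause:
Clause 1: 3 literal(s)
Clause 2: 3 literal(s)
Clause 3: 1 literal(s)
Clause 4: 1 literal(s)
Clause 5: 2 literal(s)
Total = 10

10


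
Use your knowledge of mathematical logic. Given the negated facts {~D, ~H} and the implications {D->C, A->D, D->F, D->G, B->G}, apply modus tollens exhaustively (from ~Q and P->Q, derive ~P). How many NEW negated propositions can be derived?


Initial negated facts: {~D, ~H}
Apply modus tollens to closure:
  ~D and A->D  =>  ~A
Final negated: {~A, ~D, ~H}
New negations: {~A}
Count = 1

1


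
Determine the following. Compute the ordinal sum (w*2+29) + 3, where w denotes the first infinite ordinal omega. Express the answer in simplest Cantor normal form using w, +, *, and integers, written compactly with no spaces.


Compute (w*2+29) + 3.
Ordinal + is associative but NOT commutative; for finite n>0, n + w = w but w + n stays w+n.
By associativity: (w*2+29) + 3 = w*2 + (29+3) = w*2+32.
Result = w*2+32

w*2+32


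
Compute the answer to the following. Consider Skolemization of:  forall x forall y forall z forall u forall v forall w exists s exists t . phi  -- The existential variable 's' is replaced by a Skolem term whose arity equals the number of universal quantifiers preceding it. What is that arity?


Quantifier prefix: forall x forall y forall z forall u forall v forall w exists s exists t
's' is existentially quantified at position 7.
Universal variables preceding it: x, y, z, u, v, w
Skolem function arity = 6

6


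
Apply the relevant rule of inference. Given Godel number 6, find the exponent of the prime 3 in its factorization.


Factorize 6 by dividing by 3 repeatedly.
Division steps: 3 divides 6 exactly 1 time(s).
Exponent of 3 = 1

1


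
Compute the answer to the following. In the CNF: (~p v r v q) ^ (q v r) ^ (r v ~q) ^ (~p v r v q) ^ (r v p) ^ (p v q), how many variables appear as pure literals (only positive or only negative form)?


Check each variable for pure literal status:
p: mixed (not pure)
q: mixed (not pure)
r: pure positive
Pure literal count = 1

1


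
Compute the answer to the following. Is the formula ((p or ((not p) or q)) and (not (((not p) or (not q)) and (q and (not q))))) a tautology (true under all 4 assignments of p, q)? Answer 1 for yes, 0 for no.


Check all 4 assignments:
p=0, q=0: 1
p=0, q=1: 1
p=1, q=0: 1
p=1, q=1: 1
Satisfying count = 4/4.
Tautology iff count = 4: yes.

1


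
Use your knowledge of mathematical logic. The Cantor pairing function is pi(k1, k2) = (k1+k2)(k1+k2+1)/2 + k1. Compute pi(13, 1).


k1 + k2 = 14
(k1+k2)(k1+k2+1)/2 = 14 * 15 / 2 = 105
pi = 105 + 13 = 118

118


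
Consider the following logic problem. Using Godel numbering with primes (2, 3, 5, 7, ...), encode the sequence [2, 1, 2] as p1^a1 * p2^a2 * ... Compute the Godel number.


Encode each element as an exponent of the corresponding prime:
  2^2 = 4
  3^1 = 3
  5^2 = 25
Product = 4 * 3 * 25 = 300

300


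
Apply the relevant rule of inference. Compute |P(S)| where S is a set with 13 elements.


The power set of a set with n elements has 2^n elements.
|P(S)| = 2^13 = 8192

8192


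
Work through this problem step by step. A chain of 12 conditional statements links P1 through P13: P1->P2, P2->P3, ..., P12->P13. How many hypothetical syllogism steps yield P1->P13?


With 12 implications in a chain connecting 13 propositions:
P1->P2, P2->P3, ..., P12->P13
Steps needed = (number of implications) - 1 = 12 - 1 = 11

11


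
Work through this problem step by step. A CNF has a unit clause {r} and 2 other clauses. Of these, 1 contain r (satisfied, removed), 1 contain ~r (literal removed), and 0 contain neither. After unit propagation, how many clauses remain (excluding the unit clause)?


Satisfied (removed): 1
Shortened (remain): 1
Unchanged (remain): 0
Remaining = 1 + 0 = 1

1


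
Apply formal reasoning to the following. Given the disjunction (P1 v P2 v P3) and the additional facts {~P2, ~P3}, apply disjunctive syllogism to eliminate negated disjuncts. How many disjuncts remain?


Original disjuncts (3): P1, P2, P3
Negated (eliminate): ~P2, ~P3
Remaining disjuncts: P1
Count = 3 - 2 = 1

1


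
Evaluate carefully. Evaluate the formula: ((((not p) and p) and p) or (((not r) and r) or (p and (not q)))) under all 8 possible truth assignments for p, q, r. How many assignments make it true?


Check all 8 assignments:
p=0, q=0, r=0: 0
p=0, q=0, r=1: 0
p=0, q=1, r=0: 0
p=0, q=1, r=1: 0
p=1, q=0, r=0: 1
p=1, q=0, r=1: 1
p=1, q=1, r=0: 0
p=1, q=1, r=1: 0
Count of True = 2

2


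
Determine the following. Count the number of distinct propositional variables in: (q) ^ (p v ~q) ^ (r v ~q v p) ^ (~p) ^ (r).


Identify each variable that appears in the formula.
Variables found: p, q, r
Count = 3

3


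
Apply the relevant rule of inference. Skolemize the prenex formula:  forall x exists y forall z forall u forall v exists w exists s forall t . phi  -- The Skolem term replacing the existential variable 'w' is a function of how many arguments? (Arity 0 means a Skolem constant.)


Quantifier prefix: forall x exists y forall z forall u forall v exists w exists s forall t
'w' is existentially quantified at position 6.
Universal variables preceding it: x, z, u, v
Skolem function arity = 4

4


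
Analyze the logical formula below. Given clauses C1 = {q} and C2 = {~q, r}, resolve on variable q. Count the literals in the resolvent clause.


Remove q from C1 and ~q from C2.
C1 remainder: {}
C2 remainder: {r}
Union (resolvent): {r}
Resolvent has 1 literal(s).

1


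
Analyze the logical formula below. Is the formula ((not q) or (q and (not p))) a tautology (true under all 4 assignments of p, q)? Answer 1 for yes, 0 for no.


Check all 4 assignments:
p=0, q=0: 1
p=0, q=1: 1
p=1, q=0: 1
p=1, q=1: 0
Satisfying count = 3/4.
Tautology iff count = 4: no.

0


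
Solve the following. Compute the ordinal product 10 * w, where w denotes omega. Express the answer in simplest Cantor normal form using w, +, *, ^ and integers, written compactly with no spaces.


Compute 10 * w.
Ordinal * is associative and left-distributive over +, but NOT commutative; for finite n>1, n*w = w but w*n stays w*n.
For finite n>0, n * w = sup{n*k : k<w} = w. So 10 * w = w.
Result = w

w


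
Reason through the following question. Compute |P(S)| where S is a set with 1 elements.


The power set of a set with n elements has 2^n elements.
|P(S)| = 2^1 = 2

2


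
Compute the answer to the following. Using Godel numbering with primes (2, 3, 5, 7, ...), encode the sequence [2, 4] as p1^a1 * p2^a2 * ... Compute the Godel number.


Encode each element as an exponent of the corresponding prime:
  2^2 = 4
  3^4 = 81
Product = 4 * 81 = 324

324


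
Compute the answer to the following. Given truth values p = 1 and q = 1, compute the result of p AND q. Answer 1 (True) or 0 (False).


p = 1, q = 1
Operation: p AND q
Evaluate: 1 AND 1 = 1

1


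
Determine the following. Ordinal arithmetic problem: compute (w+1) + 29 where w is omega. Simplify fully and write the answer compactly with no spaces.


Compute (w+1) + 29.
Ordinal + is associative but NOT commutative; for finite n>0, n + w = w but w + n stays w+n.
By associativity: (w+1) + 29 = w + (1+29) = w+30.
Result = w+30

w+30


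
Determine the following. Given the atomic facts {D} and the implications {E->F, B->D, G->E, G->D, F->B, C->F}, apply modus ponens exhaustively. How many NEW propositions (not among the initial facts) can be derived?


Initial facts: {D}
Apply modus ponens to closure:
  (no implication fires)
Final known: {D}
New propositions: {(none)}
Count = 0

0


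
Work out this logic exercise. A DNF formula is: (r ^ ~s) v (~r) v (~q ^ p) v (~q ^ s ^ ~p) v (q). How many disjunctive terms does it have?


A DNF formula is a disjunction of terms (conjunctions).
Terms are separated by v.
Counting the disjuncts: 5 terms.

5


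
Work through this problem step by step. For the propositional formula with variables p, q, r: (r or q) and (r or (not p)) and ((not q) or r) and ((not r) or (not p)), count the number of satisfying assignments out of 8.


Evaluate all 8 assignments for p, q, r:
p=0, q=0, r=0: 0
p=0, q=0, r=1: 1
p=0, q=1, r=0: 0
p=0, q=1, r=1: 1
p=1, q=0, r=0: 0
p=1, q=0, r=1: 0
p=1, q=1, r=0: 0
p=1, q=1, r=1: 0
Satisfying count = 2

2


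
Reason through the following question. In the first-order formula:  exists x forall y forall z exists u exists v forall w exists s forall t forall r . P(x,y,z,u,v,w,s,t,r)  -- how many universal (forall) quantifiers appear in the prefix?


Quantifier prefix: exists x forall y forall z exists u exists v forall w exists s forall t forall r
Mark each quantifier type:
  E U U E E U E U U
Universal count = 5, Existential count = 4
Asked for universal (forall) quantifiers: 5

5


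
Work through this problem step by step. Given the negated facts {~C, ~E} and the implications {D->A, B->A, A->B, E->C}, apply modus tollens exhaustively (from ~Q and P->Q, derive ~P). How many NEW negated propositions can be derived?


Initial negated facts: {~C, ~E}
Apply modus tollens to closure:
  (no implication fires)
Final negated: {~C, ~E}
New negations: {(none)}
Count = 0

0


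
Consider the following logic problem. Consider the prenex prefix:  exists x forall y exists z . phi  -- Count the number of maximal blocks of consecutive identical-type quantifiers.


Quantifier-type sequence: E A E  (A=forall, E=exists)
Group into maximal same-type runs:
  Ex1 | Ax1 | Ex1
Number of blocks = 3

3


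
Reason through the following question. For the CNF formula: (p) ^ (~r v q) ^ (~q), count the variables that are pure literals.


Check each variable for pure literal status:
p: pure positive
q: mixed (not pure)
r: pure negative
Pure literal count = 2

2


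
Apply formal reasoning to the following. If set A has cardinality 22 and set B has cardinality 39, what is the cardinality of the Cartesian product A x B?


The Cartesian product A x B contains all ordered pairs (a, b).
|A x B| = |A| * |B| = 22 * 39 = 858

858


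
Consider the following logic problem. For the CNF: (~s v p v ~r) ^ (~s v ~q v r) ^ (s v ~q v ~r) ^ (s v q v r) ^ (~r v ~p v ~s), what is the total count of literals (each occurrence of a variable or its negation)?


Counting literals in each clause:
Clause 1: 3 literal(s)
Clause 2: 3 literal(s)
Clause 3: 3 literal(s)
Clause 4: 3 literal(s)
Clause 5: 3 literal(s)
Total = 15

15


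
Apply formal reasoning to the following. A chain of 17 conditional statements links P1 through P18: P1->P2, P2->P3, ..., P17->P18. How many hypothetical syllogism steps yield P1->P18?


With 17 implications in a chain connecting 18 propositions:
P1->P2, P2->P3, ..., P17->P18
Steps needed = (number of implications) - 1 = 17 - 1 = 16

16


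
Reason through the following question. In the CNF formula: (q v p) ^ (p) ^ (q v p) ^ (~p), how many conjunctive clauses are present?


A CNF formula is a conjunction of clauses.
Clauses are separated by ^.
Counting the conjuncts: 4 clauses.

4


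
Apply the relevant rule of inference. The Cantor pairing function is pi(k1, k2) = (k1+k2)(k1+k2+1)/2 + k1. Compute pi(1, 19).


k1 + k2 = 20
(k1+k2)(k1+k2+1)/2 = 20 * 21 / 2 = 210
pi = 210 + 1 = 211

211


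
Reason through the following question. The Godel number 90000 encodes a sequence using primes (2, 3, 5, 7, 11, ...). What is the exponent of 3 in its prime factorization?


Factorize 90000 by dividing by 3 repeatedly.
Division steps: 3 divides 90000 exactly 2 time(s).
Exponent of 3 = 2

2


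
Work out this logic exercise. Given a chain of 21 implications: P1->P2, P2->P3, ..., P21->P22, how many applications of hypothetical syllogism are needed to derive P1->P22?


With 21 implications in a chain connecting 22 propositions:
P1->P2, P2->P3, ..., P21->P22
Steps needed = (number of implications) - 1 = 21 - 1 = 20

20


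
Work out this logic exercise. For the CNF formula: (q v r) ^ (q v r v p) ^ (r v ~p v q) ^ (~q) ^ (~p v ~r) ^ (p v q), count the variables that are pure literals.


Check each variable for pure literal status:
p: mixed (not pure)
q: mixed (not pure)
r: mixed (not pure)
Pure literal count = 0

0


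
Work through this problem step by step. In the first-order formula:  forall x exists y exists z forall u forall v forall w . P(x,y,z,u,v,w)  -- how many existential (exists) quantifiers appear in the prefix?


Quantifier prefix: forall x exists y exists z forall u forall v forall w
Mark each quantifier type:
  U E E U U U
Universal count = 4, Existential count = 2
Asked for existential (exists) quantifiers: 2

2


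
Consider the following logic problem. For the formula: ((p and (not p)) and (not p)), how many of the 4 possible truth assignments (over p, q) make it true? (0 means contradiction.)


Check all 4 assignments:
p=0, q=0: 0
p=0, q=1: 0
p=1, q=0: 0
p=1, q=1: 0
Count of True = 0

0


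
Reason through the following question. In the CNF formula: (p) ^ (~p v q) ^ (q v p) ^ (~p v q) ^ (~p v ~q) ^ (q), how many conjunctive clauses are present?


A CNF formula is a conjunction of clauses.
Clauses are separated by ^.
Counting the conjuncts: 6 clauses.

6


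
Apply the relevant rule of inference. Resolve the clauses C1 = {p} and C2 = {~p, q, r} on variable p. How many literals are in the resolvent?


Remove p from C1 and ~p from C2.
C1 remainder: {}
C2 remainder: {q, r}
Union (resolvent): {q, r}
Resolvent has 2 literal(s).

2


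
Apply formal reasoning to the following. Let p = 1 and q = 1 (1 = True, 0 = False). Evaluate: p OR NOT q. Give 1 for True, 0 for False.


p = 1, q = 1
Operation: p OR NOT q
Evaluate: 1 OR NOT 1 = 1

1


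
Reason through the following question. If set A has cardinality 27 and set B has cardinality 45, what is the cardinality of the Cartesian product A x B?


The Cartesian product A x B contains all ordered pairs (a, b).
|A x B| = |A| * |B| = 27 * 45 = 1215

1215


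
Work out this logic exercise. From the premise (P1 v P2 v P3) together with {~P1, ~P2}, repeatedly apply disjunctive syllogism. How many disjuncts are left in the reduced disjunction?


Original disjuncts (3): P1, P2, P3
Negated (eliminate): ~P1, ~P2
Remaining disjuncts: P3
Count = 3 - 2 = 1

1


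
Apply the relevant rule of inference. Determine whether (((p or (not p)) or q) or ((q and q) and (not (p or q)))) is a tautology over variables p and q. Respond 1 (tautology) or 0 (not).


Check all 4 assignments:
p=0, q=0: 1
p=0, q=1: 1
p=1, q=0: 1
p=1, q=1: 1
Satisfying count = 4/4.
Tautology iff count = 4: yes.

1


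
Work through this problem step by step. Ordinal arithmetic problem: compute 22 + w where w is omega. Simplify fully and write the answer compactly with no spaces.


Compute 22 + w.
Ordinal + is associative but NOT commutative; for finite n>0, n + w = w but w + n stays w+n.
Any finite left addend is absorbed by w on the right: 22 + w = w.
Result = w

w


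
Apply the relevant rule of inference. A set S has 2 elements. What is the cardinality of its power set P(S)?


The power set of a set with n elements has 2^n elements.
|P(S)| = 2^2 = 4

4


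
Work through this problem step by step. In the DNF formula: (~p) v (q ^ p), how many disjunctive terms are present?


A DNF formula is a disjunction of terms (conjunctions).
Terms are separated by v.
Counting the disjuncts: 2 terms.

2


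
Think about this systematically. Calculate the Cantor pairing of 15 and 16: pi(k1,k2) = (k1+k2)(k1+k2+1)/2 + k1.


k1 + k2 = 31
(k1+k2)(k1+k2+1)/2 = 31 * 32 / 2 = 496
pi = 496 + 15 = 511

511


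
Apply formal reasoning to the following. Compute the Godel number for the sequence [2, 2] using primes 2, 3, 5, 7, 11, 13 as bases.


Encode each element as an exponent of the corresponding prime:
  2^2 = 4
  3^2 = 9
Product = 4 * 9 = 36

36


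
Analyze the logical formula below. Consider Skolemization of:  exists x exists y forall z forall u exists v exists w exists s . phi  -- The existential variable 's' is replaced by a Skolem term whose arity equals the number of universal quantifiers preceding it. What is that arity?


Quantifier prefix: exists x exists y forall z forall u exists v exists w exists s
's' is existentially quantified at position 7.
Universal variables preceding it: z, u
Skolem function arity = 2

2


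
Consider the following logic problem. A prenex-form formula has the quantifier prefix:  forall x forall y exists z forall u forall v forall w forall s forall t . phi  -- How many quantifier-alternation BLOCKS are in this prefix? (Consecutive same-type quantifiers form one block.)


Quantifier-type sequence: A A E A A A A A  (A=forall, E=exists)
Group into maximal same-type runs:
  Ax2 | Ex1 | Ax5
Number of blocks = 3

3


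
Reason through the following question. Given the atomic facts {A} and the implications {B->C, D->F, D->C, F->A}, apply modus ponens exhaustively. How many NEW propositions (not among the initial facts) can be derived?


Initial facts: {A}
Apply modus ponens to closure:
  (no implication fires)
Final known: {A}
New propositions: {(none)}
Count = 0

0


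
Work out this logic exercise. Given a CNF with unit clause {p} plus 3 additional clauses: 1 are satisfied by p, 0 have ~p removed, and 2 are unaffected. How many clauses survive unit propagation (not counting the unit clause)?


Satisfied (removed): 1
Shortened (remain): 0
Unchanged (remain): 2
Remaining = 0 + 2 = 2

2
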